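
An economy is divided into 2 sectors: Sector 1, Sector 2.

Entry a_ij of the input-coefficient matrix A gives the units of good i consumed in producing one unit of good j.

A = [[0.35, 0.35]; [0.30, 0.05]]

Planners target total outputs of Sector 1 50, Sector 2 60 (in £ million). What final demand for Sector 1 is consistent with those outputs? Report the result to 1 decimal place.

d_1 = 11.5

I − A =
  [   0.65    -0.35]
  [  -0.30     0.95]
d = (I − A) x:
  d_1 = (+0.65)·50 + (-0.35)·60 = 11.5
  d_2 = (-0.30)·50 + (+0.95)·60 = 42.0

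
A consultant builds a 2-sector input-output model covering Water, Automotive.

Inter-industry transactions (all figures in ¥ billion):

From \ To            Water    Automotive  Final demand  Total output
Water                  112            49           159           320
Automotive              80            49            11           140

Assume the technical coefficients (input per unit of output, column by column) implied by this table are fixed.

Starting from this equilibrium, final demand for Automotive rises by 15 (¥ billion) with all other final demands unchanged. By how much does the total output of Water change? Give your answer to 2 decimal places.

Δx_W = 15.67

Technical coefficients a_ij = z_ij / X_j:
  a_WW = 112/320 = 0.35, a_AW = 80/320 = 0.25
  a_WA = 49/140 = 0.35, a_AA = 49/140 = 0.35
I − A =
  [   0.65    -0.35]
  [  -0.25     0.65]
det(I−A) = (0.65)(0.65) − (-0.35)(-0.25) = 0.3350
adj(I−A) = [[0.65, 0.35], [0.25, 0.65]]
(I − A)⁻¹ = adj(I−A) / det(I−A) ≈
  [   1.9403     1.0448]
  [   0.7463     1.9403]
Δx = (I − A)⁻¹ Δd with Δd having +15 in the Automotive component and 0 elsewhere.
So Δx_W = L_WA · (+15), where L_WA = adj(I−A)_WA / det(I−A) = 0.35 / 0.3350.
Δx_W = 0.35 × (+15) / 0.3350 = 5.25 / 0.3350 ≈ 15.67.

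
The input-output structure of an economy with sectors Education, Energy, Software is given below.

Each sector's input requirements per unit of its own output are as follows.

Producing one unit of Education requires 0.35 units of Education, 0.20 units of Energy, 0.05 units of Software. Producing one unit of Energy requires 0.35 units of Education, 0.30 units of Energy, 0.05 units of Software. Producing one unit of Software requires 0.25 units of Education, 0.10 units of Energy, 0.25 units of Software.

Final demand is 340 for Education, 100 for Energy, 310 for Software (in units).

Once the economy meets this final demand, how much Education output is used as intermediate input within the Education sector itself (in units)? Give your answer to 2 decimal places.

z_11 = 346.02

I − A =
  [   0.65    -0.35    -0.25]
  [  -0.20     0.70    -0.10]
  [  -0.05    -0.05     0.75]
Cofactors of I−A, C_ij = (−1)^(i+j)·(minor ij) (rows/columns in the sector order above):
  C_11 = (0.70)(0.75) − (-0.10)(-0.05) = 0.5200
  C_12 = −[(-0.20)(0.75) − (-0.10)(-0.05)] = 0.1550
  C_13 = (-0.20)(-0.05) − (0.70)(-0.05) = 0.0450
  C_21 = −[(-0.35)(0.75) − (-0.25)(-0.05)] = 0.2750
  C_22 = (0.65)(0.75) − (-0.25)(-0.05) = 0.4750
  C_23 = −[(0.65)(-0.05) − (-0.35)(-0.05)] = 0.0500
  C_31 = (-0.35)(-0.10) − (-0.25)(0.70) = 0.2100
  C_32 = −[(0.65)(-0.10) − (-0.25)(-0.20)] = 0.1150
  C_33 = (0.65)(0.70) − (-0.35)(-0.20) = 0.3850
det(I−A) = Σ_j (I−A)_1j·C_1j = (0.65)(0.5200) + (-0.35)(0.1550) + (-0.25)(0.0450) = 0.2725
adj(I−A) = Cᵀ =
  [ 0.5200   0.2750   0.2100]
  [ 0.1550   0.4750   0.1150]
  [ 0.0450   0.0500   0.3850]
(I − A)⁻¹ = adj(I−A) / det(I−A) ≈
  [   1.9083     1.0092     0.7706]
  [   0.5688     1.7431     0.4220]
  [   0.1651     0.1835     1.4128]
First solve x = (I − A)⁻¹ d = adj(I−A)·d / det(I−A); in particular x_1 = (0.5200·340 + 0.2750·100 + 0.2100·310) / 0.2725 = 269.40 / 0.2725 ≈ 988.6239.
Intermediate flow from 1 to 1: z_11 = a_11 · x_1 = 0.35 × 269.40 / 0.2725 = 94.29 / 0.2725 ≈ 346.02.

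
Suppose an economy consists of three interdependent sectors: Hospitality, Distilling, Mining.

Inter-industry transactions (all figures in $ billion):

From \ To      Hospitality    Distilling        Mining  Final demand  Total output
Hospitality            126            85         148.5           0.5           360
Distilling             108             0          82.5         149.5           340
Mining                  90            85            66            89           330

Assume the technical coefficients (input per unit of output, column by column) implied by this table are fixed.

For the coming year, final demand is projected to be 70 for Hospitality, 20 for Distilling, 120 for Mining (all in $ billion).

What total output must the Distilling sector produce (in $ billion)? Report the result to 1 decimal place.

x_2 = 252.5

Technical coefficients a_ij = z_ij / X_j:
  a_11 = 126/360 = 0.35, a_21 = 108/360 = 0.30, a_31 = 90/360 = 0.25
  a_12 = 85/340 = 0.25, a_22 = 0/340 = 0.00, a_32 = 85/340 = 0.25
  a_13 = 148.5/330 = 0.45, a_23 = 82.5/330 = 0.25, a_33 = 66/330 = 0.20
I − A =
  [   0.65    -0.25    -0.45]
  [  -0.30     1.00    -0.25]
  [  -0.25    -0.25     0.80]
Cofactors of I−A, C_ij = (−1)^(i+j)·(minor ij) (rows/columns in the sector order above):
  C_11 = (1.00)(0.80) − (-0.25)(-0.25) = 0.7375
  C_12 = −[(-0.30)(0.80) − (-0.25)(-0.25)] = 0.3025
  C_13 = (-0.30)(-0.25) − (1.00)(-0.25) = 0.3250
  C_21 = −[(-0.25)(0.80) − (-0.45)(-0.25)] = 0.3125
  C_22 = (0.65)(0.80) − (-0.45)(-0.25) = 0.4075
  C_23 = −[(0.65)(-0.25) − (-0.25)(-0.25)] = 0.2250
  C_31 = (-0.25)(-0.25) − (-0.45)(1.00) = 0.5125
  C_32 = −[(0.65)(-0.25) − (-0.45)(-0.30)] = 0.2975
  C_33 = (0.65)(1.00) − (-0.25)(-0.30) = 0.5750
det(I−A) = Σ_j (I−A)_1j·C_1j = (0.65)(0.7375) + (-0.25)(0.3025) + (-0.45)(0.3250) = 0.2575
adj(I−A) = Cᵀ =
  [ 0.7375   0.3125   0.5125]
  [ 0.3025   0.4075   0.2975]
  [ 0.3250   0.2250   0.5750]
(I − A)⁻¹ = adj(I−A) / det(I−A) ≈
  [   2.8641     1.2136     1.9903]
  [   1.1748     1.5825     1.1553]
  [   1.2621     0.8738     2.2330]
x = (I − A)⁻¹ d = adj(I−A)·d / det(I−A), with det(I−A) = 0.2575:
  x_1 = (0.7375·70 + 0.3125·20 + 0.5125·120) / 0.2575 = 119.375 / 0.2575 ≈ 463.6
  x_2 = (0.3025·70 + 0.4075·20 + 0.2975·120) / 0.2575 = 65.025 / 0.2575 ≈ 252.5
  x_3 = (0.3250·70 + 0.2250·20 + 0.5750·120) / 0.2575 = 96.25 / 0.2575 ≈ 373.8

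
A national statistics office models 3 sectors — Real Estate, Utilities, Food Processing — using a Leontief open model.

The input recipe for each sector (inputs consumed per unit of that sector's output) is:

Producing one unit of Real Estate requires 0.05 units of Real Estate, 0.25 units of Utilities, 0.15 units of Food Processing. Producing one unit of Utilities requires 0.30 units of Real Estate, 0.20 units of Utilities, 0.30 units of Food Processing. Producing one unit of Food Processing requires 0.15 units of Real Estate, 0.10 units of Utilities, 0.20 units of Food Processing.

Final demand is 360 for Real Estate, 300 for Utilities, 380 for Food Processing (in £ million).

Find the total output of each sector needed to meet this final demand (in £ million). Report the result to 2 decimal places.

I − A =
  [   0.95    -0.30    -0.15]
  [  -0.25     0.80    -0.10]
  [  -0.15    -0.30     0.80]
Cofactors of I−A, C_ij = (−1)^(i+j)·(minor ij) (rows/columns in the sector order above):
  C_11 = (0.80)(0.80) − (-0.10)(-0.30) = 0.6100
  C_12 = −[(-0.25)(0.80) − (-0.10)(-0.15)] = 0.2150
  C_13 = (-0.25)(-0.30) − (0.80)(-0.15) = 0.1950
  C_21 = −[(-0.30)(0.80) − (-0.15)(-0.30)] = 0.2850
  C_22 = (0.95)(0.80) − (-0.15)(-0.15) = 0.7375
  C_23 = −[(0.95)(-0.30) − (-0.30)(-0.15)] = 0.3300
  C_31 = (-0.30)(-0.10) − (-0.15)(0.80) = 0.1500
  C_32 = −[(0.95)(-0.10) − (-0.15)(-0.25)] = 0.1325
  C_33 = (0.95)(0.80) − (-0.30)(-0.25) = 0.6850
det(I−A) = Σ_j (I−A)_1j·C_1j = (0.95)(0.6100) + (-0.30)(0.2150) + (-0.15)(0.1950) = 0.48575
adj(I−A) = Cᵀ =
  [ 0.6100   0.2850   0.1500]
  [ 0.2150   0.7375   0.1325]
  [ 0.1950   0.3300   0.6850]
(I − A)⁻¹ = adj(I−A) / det(I−A) ≈
  [   1.2558     0.5867     0.3088]
  [   0.4426     1.5183     0.2728]
  [   0.4014     0.6794     1.4102]
x = (I − A)⁻¹ d = adj(I−A)·d / det(I−A), with det(I−A) = 0.48575:
  x_1 = (0.6100·360 + 0.2850·300 + 0.1500·380) / 0.48575 = 362.10 / 0.48575 ≈ 745.45
  x_2 = (0.2150·360 + 0.7375·300 + 0.1325·380) / 0.48575 = 349.00 / 0.48575 ≈ 718.48
  x_3 = (0.1950·360 + 0.3300·300 + 0.6850·380) / 0.48575 = 429.50 / 0.48575 ≈ 884.20

x_1 = 745.45, x_2 = 718.48, x_3 = 884.20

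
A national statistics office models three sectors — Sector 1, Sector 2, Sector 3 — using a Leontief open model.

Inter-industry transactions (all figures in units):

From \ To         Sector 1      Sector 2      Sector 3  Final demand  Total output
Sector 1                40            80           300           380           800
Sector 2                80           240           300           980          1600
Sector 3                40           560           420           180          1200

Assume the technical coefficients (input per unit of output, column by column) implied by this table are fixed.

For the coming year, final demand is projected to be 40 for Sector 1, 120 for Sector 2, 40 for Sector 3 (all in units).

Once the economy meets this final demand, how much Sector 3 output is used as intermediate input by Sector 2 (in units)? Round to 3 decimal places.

z_32 = 72.091

Technical coefficients a_ij = z_ij / X_j:
  a_11 = 40/800 = 0.05, a_21 = 80/800 = 0.10, a_31 = 40/800 = 0.05
  a_12 = 80/1600 = 0.05, a_22 = 240/1600 = 0.15, a_32 = 560/1600 = 0.35
  a_13 = 300/1200 = 0.25, a_23 = 300/1200 = 0.25, a_33 = 420/1200 = 0.35
I − A =
  [   0.95    -0.05    -0.25]
  [  -0.10     0.85    -0.25]
  [  -0.05    -0.35     0.65]
Cofactors of I−A, C_ij = (−1)^(i+j)·(minor ij) (rows/columns in the sector order above):
  C_11 = (0.85)(0.65) − (-0.25)(-0.35) = 0.4650
  C_12 = −[(-0.10)(0.65) − (-0.25)(-0.05)] = 0.0775
  C_13 = (-0.10)(-0.35) − (0.85)(-0.05) = 0.0775
  C_21 = −[(-0.05)(0.65) − (-0.25)(-0.35)] = 0.1200
  C_22 = (0.95)(0.65) − (-0.25)(-0.05) = 0.6050
  C_23 = −[(0.95)(-0.35) − (-0.05)(-0.05)] = 0.3350
  C_31 = (-0.05)(-0.25) − (-0.25)(0.85) = 0.2250
  C_32 = −[(0.95)(-0.25) − (-0.25)(-0.10)] = 0.2625
  C_33 = (0.95)(0.85) − (-0.05)(-0.10) = 0.8025
det(I−A) = Σ_j (I−A)_1j·C_1j = (0.95)(0.4650) + (-0.05)(0.0775) + (-0.25)(0.0775) = 0.4185
adj(I−A) = Cᵀ =
  [ 0.4650   0.1200   0.2250]
  [ 0.0775   0.6050   0.2625]
  [ 0.0775   0.3350   0.8025]
(I − A)⁻¹ = adj(I−A) / det(I−A) ≈
  [   1.1111     0.2867     0.5376]
  [   0.1852     1.4456     0.6272]
  [   0.1852     0.8005     1.9176]
First solve x = (I − A)⁻¹ d = adj(I−A)·d / det(I−A); in particular x_2 = (0.0775·40 + 0.6050·120 + 0.2625·40) / 0.4185 = 86.20 / 0.4185 ≈ 205.97372.
Intermediate flow from 3 to 2: z_32 = a_32 · x_2 = 0.35 × 86.20 / 0.4185 = 30.17 / 0.4185 ≈ 72.091.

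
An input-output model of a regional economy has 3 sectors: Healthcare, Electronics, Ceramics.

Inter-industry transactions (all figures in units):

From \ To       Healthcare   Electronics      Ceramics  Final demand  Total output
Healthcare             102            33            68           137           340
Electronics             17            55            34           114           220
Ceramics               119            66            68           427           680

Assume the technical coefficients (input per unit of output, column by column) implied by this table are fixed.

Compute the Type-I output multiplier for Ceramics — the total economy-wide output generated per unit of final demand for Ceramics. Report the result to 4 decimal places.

Technical coefficients a_ij = z_ij / X_j:
  a_HH = 102/340 = 0.30, a_EH = 17/340 = 0.05, a_CH = 119/340 = 0.35
  a_HE = 33/220 = 0.15, a_EE = 55/220 = 0.25, a_CE = 66/220 = 0.30
  a_HC = 68/680 = 0.10, a_EC = 34/680 = 0.05, a_CC = 68/680 = 0.10
I − A =
  [   0.70    -0.15    -0.10]
  [  -0.05     0.75    -0.05]
  [  -0.35    -0.30     0.90]
Cofactors of I−A, C_ij = (−1)^(i+j)·(minor ij) (rows/columns in the sector order above):
  C_11 = (0.75)(0.90) − (-0.05)(-0.30) = 0.6600
  C_12 = −[(-0.05)(0.90) − (-0.05)(-0.35)] = 0.0625
  C_13 = (-0.05)(-0.30) − (0.75)(-0.35) = 0.2775
  C_21 = −[(-0.15)(0.90) − (-0.10)(-0.30)] = 0.1650
  C_22 = (0.70)(0.90) − (-0.10)(-0.35) = 0.5950
  C_23 = −[(0.70)(-0.30) − (-0.15)(-0.35)] = 0.2625
  C_31 = (-0.15)(-0.05) − (-0.10)(0.75) = 0.0825
  C_32 = −[(0.70)(-0.05) − (-0.10)(-0.05)] = 0.0400
  C_33 = (0.70)(0.75) − (-0.15)(-0.05) = 0.5175
det(I−A) = Σ_j (I−A)_1j·C_1j = (0.70)(0.6600) + (-0.15)(0.0625) + (-0.10)(0.2775) = 0.424875
adj(I−A) = Cᵀ =
  [ 0.6600   0.1650   0.0825]
  [ 0.0625   0.5950   0.0400]
  [ 0.2775   0.2625   0.5175]
(I − A)⁻¹ = adj(I−A) / det(I−A) ≈
  [   1.55340     0.38835     0.19417]
  [   0.14710     1.40041     0.09415]
  [   0.65313     0.61783     1.21801]
The output multiplier for sector j is the column-j sum of the Leontief inverse (I − A)⁻¹ = adj(I−A) / det(I−A).
Column C of adj(I−A): (0.0825, 0.0400, 0.5175); det(I−A) = 0.424875.
m_C = (0.0825 + 0.0400 + 0.5175) / 0.424875 = 0.64 / 0.424875 ≈ 1.5063.

m_C = 1.5063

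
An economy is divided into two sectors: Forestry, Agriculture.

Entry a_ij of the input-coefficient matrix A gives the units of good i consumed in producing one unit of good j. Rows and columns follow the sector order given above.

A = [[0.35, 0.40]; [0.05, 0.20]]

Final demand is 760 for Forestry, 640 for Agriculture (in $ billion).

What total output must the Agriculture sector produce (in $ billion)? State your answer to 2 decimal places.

x_A = 908.00

I − A =
  [   0.65    -0.40]
  [  -0.05     0.80]
det(I−A) = (0.65)(0.80) − (-0.40)(-0.05) = 0.5000
adj(I−A) = [[0.80, 0.40], [0.05, 0.65]]
(I − A)⁻¹ = adj(I−A) / det(I−A) ≈
  [   1.6000     0.8000]
  [   0.1000     1.3000]
x = (I − A)⁻¹ d = adj(I−A)·d / det(I−A), with det(I−A) = 0.5000:
  x_F = (0.80·760 + 0.40·640) / 0.5000 = 864.00 / 0.5000 = 1728.00
  x_A = (0.05·760 + 0.65·640) / 0.5000 = 454.00 / 0.5000 = 908.00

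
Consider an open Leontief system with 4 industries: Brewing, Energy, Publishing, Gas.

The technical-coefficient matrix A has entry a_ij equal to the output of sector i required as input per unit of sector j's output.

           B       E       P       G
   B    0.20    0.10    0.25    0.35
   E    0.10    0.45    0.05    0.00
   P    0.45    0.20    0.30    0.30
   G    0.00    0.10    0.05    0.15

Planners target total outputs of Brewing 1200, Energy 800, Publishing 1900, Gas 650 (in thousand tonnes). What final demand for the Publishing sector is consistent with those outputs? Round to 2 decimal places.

d_P = 435.00

I − A =
  [   0.80    -0.10    -0.25    -0.35]
  [  -0.10     0.55    -0.05     0.00]
  [  -0.45    -0.20     0.70    -0.30]
  [   0.00    -0.10    -0.05     0.85]
d = (I − A) x:
  d_B = (+0.80)·1200 + (-0.10)·800 + (-0.25)·1900 + (-0.35)·650 = 177.50
  d_E = (-0.10)·1200 + (+0.55)·800 + (-0.05)·1900 + (+0.00)·650 = 225.00
  d_P = (-0.45)·1200 + (-0.20)·800 + (+0.70)·1900 + (-0.30)·650 = 435.00
  d_G = (+0.00)·1200 + (-0.10)·800 + (-0.05)·1900 + (+0.85)·650 = 377.50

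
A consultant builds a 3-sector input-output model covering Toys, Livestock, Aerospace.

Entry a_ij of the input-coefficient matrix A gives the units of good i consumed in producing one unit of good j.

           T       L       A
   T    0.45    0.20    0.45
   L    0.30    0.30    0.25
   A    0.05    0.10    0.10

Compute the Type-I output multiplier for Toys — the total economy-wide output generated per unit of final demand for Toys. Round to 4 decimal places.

I − A =
  [   0.55    -0.20    -0.45]
  [  -0.30     0.70    -0.25]
  [  -0.05    -0.10     0.90]
Cofactors of I−A, C_ij = (−1)^(i+j)·(minor ij) (rows/columns in the sector order above):
  C_11 = (0.70)(0.90) − (-0.25)(-0.10) = 0.6050
  C_12 = −[(-0.30)(0.90) − (-0.25)(-0.05)] = 0.2825
  C_13 = (-0.30)(-0.10) − (0.70)(-0.05) = 0.0650
  C_21 = −[(-0.20)(0.90) − (-0.45)(-0.10)] = 0.2250
  C_22 = (0.55)(0.90) − (-0.45)(-0.05) = 0.4725
  C_23 = −[(0.55)(-0.10) − (-0.20)(-0.05)] = 0.0650
  C_31 = (-0.20)(-0.25) − (-0.45)(0.70) = 0.3650
  C_32 = −[(0.55)(-0.25) − (-0.45)(-0.30)] = 0.2725
  C_33 = (0.55)(0.70) − (-0.20)(-0.30) = 0.3250
det(I−A) = Σ_j (I−A)_1j·C_1j = (0.55)(0.6050) + (-0.20)(0.2825) + (-0.45)(0.0650) = 0.2470
adj(I−A) = Cᵀ =
  [ 0.6050   0.2250   0.3650]
  [ 0.2825   0.4725   0.2725]
  [ 0.0650   0.0650   0.3250]
(I − A)⁻¹ = adj(I−A) / det(I−A) ≈
  [   2.44939     0.91093     1.47773]
  [   1.14372     1.91296     1.10324]
  [   0.26316     0.26316     1.31579]
The output multiplier for sector j is the column-j sum of the Leontief inverse (I − A)⁻¹ = adj(I−A) / det(I−A).
Column T of adj(I−A): (0.6050, 0.2825, 0.0650); det(I−A) = 0.2470.
m_T = (0.6050 + 0.2825 + 0.0650) / 0.2470 = 0.9525 / 0.2470 ≈ 3.8563.

m_T = 3.8563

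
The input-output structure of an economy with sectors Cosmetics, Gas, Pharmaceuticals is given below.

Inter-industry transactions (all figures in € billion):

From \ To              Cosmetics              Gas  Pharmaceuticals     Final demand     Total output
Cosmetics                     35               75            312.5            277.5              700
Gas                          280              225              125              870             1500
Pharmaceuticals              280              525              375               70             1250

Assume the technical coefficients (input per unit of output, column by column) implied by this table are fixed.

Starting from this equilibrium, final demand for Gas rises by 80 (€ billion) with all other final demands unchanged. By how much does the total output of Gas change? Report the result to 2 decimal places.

Δx_2 = 114.14

Technical coefficients a_ij = z_ij / X_j:
  a_11 = 35/700 = 0.05, a_21 = 280/700 = 0.40, a_31 = 280/700 = 0.40
  a_12 = 75/1500 = 0.05, a_22 = 225/1500 = 0.15, a_32 = 525/1500 = 0.35
  a_13 = 312.5/1250 = 0.25, a_23 = 125/1250 = 0.10, a_33 = 375/1250 = 0.30
I − A =
  [   0.95    -0.05    -0.25]
  [  -0.40     0.85    -0.10]
  [  -0.40    -0.35     0.70]
Cofactors of I−A, C_ij = (−1)^(i+j)·(minor ij) (rows/columns in the sector order above):
  C_11 = (0.85)(0.70) − (-0.10)(-0.35) = 0.5600
  C_12 = −[(-0.40)(0.70) − (-0.10)(-0.40)] = 0.3200
  C_13 = (-0.40)(-0.35) − (0.85)(-0.40) = 0.4800
  C_21 = −[(-0.05)(0.70) − (-0.25)(-0.35)] = 0.1225
  C_22 = (0.95)(0.70) − (-0.25)(-0.40) = 0.5650
  C_23 = −[(0.95)(-0.35) − (-0.05)(-0.40)] = 0.3525
  C_31 = (-0.05)(-0.10) − (-0.25)(0.85) = 0.2175
  C_32 = −[(0.95)(-0.10) − (-0.25)(-0.40)] = 0.1950
  C_33 = (0.95)(0.85) − (-0.05)(-0.40) = 0.7875
det(I−A) = Σ_j (I−A)_1j·C_1j = (0.95)(0.5600) + (-0.05)(0.3200) + (-0.25)(0.4800) = 0.3960
adj(I−A) = Cᵀ =
  [ 0.5600   0.1225   0.2175]
  [ 0.3200   0.5650   0.1950]
  [ 0.4800   0.3525   0.7875]
(I − A)⁻¹ = adj(I−A) / det(I−A) ≈
  [   1.4141     0.3093     0.5492]
  [   0.8081     1.4268     0.4924]
  [   1.2121     0.8902     1.9886]
Δx = (I − A)⁻¹ Δd with Δd having +80 in the Gas component and 0 elsewhere.
So Δx_2 = L_22 · (+80), where L_22 = adj(I−A)_22 / det(I−A) = 0.5650 / 0.3960.
Δx_2 = 0.5650 × (+80) / 0.3960 = 45.20 / 0.3960 ≈ 114.14.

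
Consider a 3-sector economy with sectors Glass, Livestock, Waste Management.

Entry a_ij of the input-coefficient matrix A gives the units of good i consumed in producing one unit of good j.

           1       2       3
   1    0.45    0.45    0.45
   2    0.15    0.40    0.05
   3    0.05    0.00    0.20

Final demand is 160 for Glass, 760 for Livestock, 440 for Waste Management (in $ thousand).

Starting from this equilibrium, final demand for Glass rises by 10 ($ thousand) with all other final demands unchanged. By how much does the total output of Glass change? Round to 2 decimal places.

Δx_1 = 24.57

I − A =
  [   0.55    -0.45    -0.45]
  [  -0.15     0.60    -0.05]
  [  -0.05     0.00     0.80]
Cofactors of I−A, C_ij = (−1)^(i+j)·(minor ij) (rows/columns in the sector order above):
  C_11 = (0.60)(0.80) − (-0.05)(0.00) = 0.4800
  C_12 = −[(-0.15)(0.80) − (-0.05)(-0.05)] = 0.1225
  C_13 = (-0.15)(0.00) − (0.60)(-0.05) = 0.0300
  C_21 = −[(-0.45)(0.80) − (-0.45)(0.00)] = 0.3600
  C_22 = (0.55)(0.80) − (-0.45)(-0.05) = 0.4175
  C_23 = −[(0.55)(0.00) − (-0.45)(-0.05)] = 0.0225
  C_31 = (-0.45)(-0.05) − (-0.45)(0.60) = 0.2925
  C_32 = −[(0.55)(-0.05) − (-0.45)(-0.15)] = 0.0950
  C_33 = (0.55)(0.60) − (-0.45)(-0.15) = 0.2625
det(I−A) = Σ_j (I−A)_1j·C_1j = (0.55)(0.4800) + (-0.45)(0.1225) + (-0.45)(0.0300) = 0.195375
adj(I−A) = Cᵀ =
  [ 0.4800   0.3600   0.2925]
  [ 0.1225   0.4175   0.0950]
  [ 0.0300   0.0225   0.2625]
(I − A)⁻¹ = adj(I−A) / det(I−A) ≈
  [   2.4568     1.8426     1.4971]
  [   0.6270     2.1369     0.4862]
  [   0.1536     0.1152     1.3436]
Δx = (I − A)⁻¹ Δd with Δd having +10 in the Glass component and 0 elsewhere.
So Δx_1 = L_11 · (+10), where L_11 = adj(I−A)_11 / det(I−A) = 0.4800 / 0.195375.
Δx_1 = 0.4800 × (+10) / 0.195375 = 4.80 / 0.195375 ≈ 24.57.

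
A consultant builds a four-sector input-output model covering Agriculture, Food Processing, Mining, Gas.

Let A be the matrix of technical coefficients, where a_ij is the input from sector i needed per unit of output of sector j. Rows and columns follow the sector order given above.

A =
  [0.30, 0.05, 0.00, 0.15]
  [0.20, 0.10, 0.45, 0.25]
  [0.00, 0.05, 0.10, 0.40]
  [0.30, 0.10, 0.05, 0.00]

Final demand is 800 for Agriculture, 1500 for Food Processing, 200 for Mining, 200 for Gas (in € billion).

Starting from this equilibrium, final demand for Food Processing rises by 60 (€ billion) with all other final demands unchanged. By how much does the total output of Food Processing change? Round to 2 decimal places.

I − A =
  [   0.70    -0.05     0.00    -0.15]
  [  -0.20     0.90    -0.45    -0.25]
  [   0.00    -0.05     0.90    -0.40]
  [  -0.30    -0.10    -0.05     1.00]
Compute the cofactors C_ij = (−1)^(i+j)·(3×3 minor ij) of I−A; the adjugate is their transpose:
adj(I−A) = Cᵀ =
  [ 0.728375   0.057875   0.036625   0.138375]
  [ 0.297500   0.575500   0.305000   0.310500]
  [ 0.129750   0.066750   0.555250   0.258250]
  [ 0.254750   0.078250   0.069250   0.542250]
det(I−A) = Σ_j (I−A)_1j·C_1j = (0.70)(0.728375) + (-0.05)(0.297500) + (0.00)(0.129750) + (-0.15)(0.254750) = 0.456775
(I − A)⁻¹ = adj(I−A) / det(I−A) ≈
  [   1.5946     0.1267     0.0802     0.3029]
  [   0.6513     1.2599     0.6677     0.6798]
  [   0.2841     0.1461     1.2156     0.5654]
  [   0.5577     0.1713     0.1516     1.1871]
Δx = (I − A)⁻¹ Δd with Δd having +60 in the Food Processing component and 0 elsewhere.
So Δx_2 = L_22 · (+60), where L_22 = adj(I−A)_22 / det(I−A) = 0.575500 / 0.456775.
Δx_2 = 0.575500 × (+60) / 0.456775 = 34.53 / 0.456775 ≈ 75.60.

Δx_2 = 75.60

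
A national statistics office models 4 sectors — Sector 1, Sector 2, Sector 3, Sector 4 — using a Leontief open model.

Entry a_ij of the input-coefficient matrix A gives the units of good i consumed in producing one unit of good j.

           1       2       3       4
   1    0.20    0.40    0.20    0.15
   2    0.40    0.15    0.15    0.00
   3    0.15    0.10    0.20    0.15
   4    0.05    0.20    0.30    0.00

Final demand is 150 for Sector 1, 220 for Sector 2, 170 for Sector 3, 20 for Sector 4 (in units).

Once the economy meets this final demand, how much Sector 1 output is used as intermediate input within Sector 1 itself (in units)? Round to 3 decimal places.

I − A =
  [   0.80    -0.40    -0.20    -0.15]
  [  -0.40     0.85    -0.15     0.00]
  [  -0.15    -0.10     0.80    -0.15]
  [  -0.05    -0.20    -0.30     1.00]
Compute the cofactors C_ij = (−1)^(i+j)·(3×3 minor ij) of I−A; the adjugate is their transpose:
adj(I−A) = Cᵀ =
  [ 0.622250   0.356500   0.272750   0.134250]
  [ 0.325625   0.559750   0.216875   0.081375]
  [ 0.185875   0.170750   0.501625   0.103125]
  [ 0.152000   0.181000   0.207500   0.361500]
det(I−A) = Σ_j (I−A)_1j·C_1j = (0.80)(0.622250) + (-0.40)(0.325625) + (-0.20)(0.185875) + (-0.15)(0.152000) = 0.307575
(I − A)⁻¹ = adj(I−A) / det(I−A) ≈
  [   2.0231     1.1591     0.8868     0.4365]
  [   1.0587     1.8199     0.7051     0.2646]
  [   0.6043     0.5551     1.6309     0.3353]
  [   0.4942     0.5885     0.6746     1.1753]
First solve x = (I − A)⁻¹ d = adj(I−A)·d / det(I−A); in particular x_1 = (0.622250·150 + 0.356500·220 + 0.272750·170 + 0.134250·20) / 0.307575 = 220.82 / 0.307575 ≈ 717.93871.
Intermediate flow from 1 to 1: z_11 = a_11 · x_1 = 0.20 × 220.82 / 0.307575 = 44.164 / 0.307575 ≈ 143.588.

z_11 = 143.588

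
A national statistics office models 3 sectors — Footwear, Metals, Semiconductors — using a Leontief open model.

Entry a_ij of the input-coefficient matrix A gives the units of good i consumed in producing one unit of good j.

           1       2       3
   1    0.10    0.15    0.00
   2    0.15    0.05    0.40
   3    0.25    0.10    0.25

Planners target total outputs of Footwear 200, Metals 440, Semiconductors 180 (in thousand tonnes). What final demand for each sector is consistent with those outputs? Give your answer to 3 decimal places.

d_1 = 114.000, d_2 = 316.000, d_3 = 41.000

I − A =
  [   0.90    -0.15     0.00]
  [  -0.15     0.95    -0.40]
  [  -0.25    -0.10     0.75]
d = (I − A) x:
  d_1 = (+0.90)·200 + (-0.15)·440 + (+0.00)·180 = 114.000
  d_2 = (-0.15)·200 + (+0.95)·440 + (-0.40)·180 = 316.000
  d_3 = (-0.25)·200 + (-0.10)·440 + (+0.75)·180 = 41.000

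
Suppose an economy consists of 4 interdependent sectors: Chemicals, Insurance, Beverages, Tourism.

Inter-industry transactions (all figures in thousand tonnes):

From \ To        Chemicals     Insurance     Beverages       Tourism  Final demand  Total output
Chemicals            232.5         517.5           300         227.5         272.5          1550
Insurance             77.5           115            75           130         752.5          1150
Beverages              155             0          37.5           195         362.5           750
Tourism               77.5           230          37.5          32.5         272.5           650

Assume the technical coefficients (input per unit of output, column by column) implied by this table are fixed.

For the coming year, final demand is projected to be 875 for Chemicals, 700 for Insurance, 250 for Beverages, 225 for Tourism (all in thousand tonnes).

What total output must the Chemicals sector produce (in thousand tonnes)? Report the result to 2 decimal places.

Technical coefficients a_ij = z_ij / X_j:
  a_CC = 232.5/1550 = 0.15, a_IC = 77.5/1550 = 0.05, a_BC = 155/1550 = 0.10, a_TC = 77.5/1550 = 0.05
  a_CI = 517.5/1150 = 0.45, a_II = 115/1150 = 0.10, a_BI = 0/1150 = 0.00, a_TI = 230/1150 = 0.20
  a_CB = 300/750 = 0.40, a_IB = 75/750 = 0.10, a_BB = 37.5/750 = 0.05, a_TB = 37.5/750 = 0.05
  a_CT = 227.5/650 = 0.35, a_IT = 130/650 = 0.20, a_BT = 195/650 = 0.30, a_TT = 32.5/650 = 0.05
I − A =
  [   0.85    -0.45    -0.40    -0.35]
  [  -0.05     0.90    -0.10    -0.20]
  [  -0.10     0.00     0.95    -0.30]
  [  -0.05    -0.20    -0.05     0.95]
Compute the cofactors C_ij = (−1)^(i+j)·(3×3 minor ij) of I−A; the adjugate is their transpose:
adj(I−A) = Cᵀ =
  [ 0.754750   0.489875   0.396000   0.506250]
  [ 0.065875   0.692000   0.111375   0.205125]
  [ 0.098000   0.107500   0.647625   0.263250]
  [ 0.058750   0.177125   0.078375   0.664875]
det(I−A) = Σ_j (I−A)_1j·C_1j = (0.85)(0.754750) + (-0.45)(0.065875) + (-0.40)(0.098000) + (-0.35)(0.058750) = 0.55213125
(I − A)⁻¹ = adj(I−A) / det(I−A) ≈
  [   1.3670     0.8872     0.7172     0.9169]
  [   0.1193     1.2533     0.2017     0.3715]
  [   0.1775     0.1947     1.1730     0.4768]
  [   0.1064     0.3208     0.1419     1.2042]
x = (I − A)⁻¹ d = adj(I−A)·d / det(I−A), with det(I−A) = 0.55213125:
  x_C = (0.754750·875 + 0.489875·700 + 0.396000·250 + 0.506250·225) / 0.55213125 = 1216.225 / 0.55213125 ≈ 2202.78
  x_I = (0.065875·875 + 0.692000·700 + 0.111375·250 + 0.205125·225) / 0.55213125 = 616.0375 / 0.55213125 ≈ 1115.74
  x_B = (0.098000·875 + 0.107500·700 + 0.647625·250 + 0.263250·225) / 0.55213125 = 382.1375 / 0.55213125 ≈ 692.11
  x_T = (0.058750·875 + 0.177125·700 + 0.078375·250 + 0.664875·225) / 0.55213125 = 344.584375 / 0.55213125 ≈ 624.10

x_C = 2202.78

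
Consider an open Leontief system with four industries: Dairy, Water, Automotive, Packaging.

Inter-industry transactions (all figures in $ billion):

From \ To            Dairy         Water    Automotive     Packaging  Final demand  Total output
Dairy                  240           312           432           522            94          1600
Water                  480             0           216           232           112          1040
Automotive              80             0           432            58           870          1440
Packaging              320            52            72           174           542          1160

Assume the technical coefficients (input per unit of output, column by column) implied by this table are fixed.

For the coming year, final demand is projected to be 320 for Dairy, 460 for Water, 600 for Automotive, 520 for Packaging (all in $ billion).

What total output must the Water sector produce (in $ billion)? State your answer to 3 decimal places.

Technical coefficients a_ij = z_ij / X_j:
  a_11 = 240/1600 = 0.15, a_21 = 480/1600 = 0.30, a_31 = 80/1600 = 0.05, a_41 = 320/1600 = 0.20
  a_12 = 312/1040 = 0.30, a_22 = 0/1040 = 0.00, a_32 = 0/1040 = 0.00, a_42 = 52/1040 = 0.05
  a_13 = 432/1440 = 0.30, a_23 = 216/1440 = 0.15, a_33 = 432/1440 = 0.30, a_43 = 72/1440 = 0.05
  a_14 = 522/1160 = 0.45, a_24 = 232/1160 = 0.20, a_34 = 58/1160 = 0.05, a_44 = 174/1160 = 0.15
I − A =
  [   0.85    -0.30    -0.30    -0.45]
  [  -0.30     1.00    -0.15    -0.20]
  [  -0.05     0.00     0.70    -0.05]
  [  -0.20    -0.05    -0.05     0.85]
Compute the cofactors C_ij = (−1)^(i+j)·(3×3 minor ij) of I−A; the adjugate is their transpose:
adj(I−A) = Cᵀ =
  [ 0.585125   0.194250   0.319125   0.374250]
  [ 0.214125   0.423750   0.198625   0.224750]
  [ 0.052750   0.019000   0.528750   0.063500]
  [ 0.153375   0.071750   0.117875   0.514750]
det(I−A) = Σ_j (I−A)_1j·C_1j = (0.85)(0.585125) + (-0.30)(0.214125) + (-0.30)(0.052750) + (-0.45)(0.153375) = 0.348275
(I − A)⁻¹ = adj(I−A) / det(I−A) ≈
  [   1.6801     0.5577     0.9163     1.0746]
  [   0.6148     1.2167     0.5703     0.6453]
  [   0.1515     0.0546     1.5182     0.1823]
  [   0.4404     0.2060     0.3385     1.4780]
x = (I − A)⁻¹ d = adj(I−A)·d / det(I−A), with det(I−A) = 0.348275:
  x_1 = (0.585125·320 + 0.194250·460 + 0.319125·600 + 0.374250·520) / 0.348275 = 662.68 / 0.348275 ≈ 1902.749
  x_2 = (0.214125·320 + 0.423750·460 + 0.198625·600 + 0.224750·520) / 0.348275 = 499.49 / 0.348275 ≈ 1434.183
  x_3 = (0.052750·320 + 0.019000·460 + 0.528750·600 + 0.063500·520) / 0.348275 = 375.89 / 0.348275 ≈ 1079.291
  x_4 = (0.153375·320 + 0.071750·460 + 0.117875·600 + 0.514750·520) / 0.348275 = 420.48 / 0.348275 ≈ 1207.322

x_2 = 1434.183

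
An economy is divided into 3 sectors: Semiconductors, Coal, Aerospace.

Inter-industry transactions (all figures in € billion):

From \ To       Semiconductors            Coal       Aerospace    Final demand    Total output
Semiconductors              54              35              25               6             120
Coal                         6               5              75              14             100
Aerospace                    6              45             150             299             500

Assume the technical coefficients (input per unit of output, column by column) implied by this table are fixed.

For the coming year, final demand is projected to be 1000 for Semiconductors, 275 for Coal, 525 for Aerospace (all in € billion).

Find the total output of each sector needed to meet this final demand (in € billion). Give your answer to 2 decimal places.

Technical coefficients a_ij = z_ij / X_j:
  a_11 = 54/120 = 0.45, a_21 = 6/120 = 0.05, a_31 = 6/120 = 0.05
  a_12 = 35/100 = 0.35, a_22 = 5/100 = 0.05, a_32 = 45/100 = 0.45
  a_13 = 25/500 = 0.05, a_23 = 75/500 = 0.15, a_33 = 150/500 = 0.30
I − A =
  [   0.55    -0.35    -0.05]
  [  -0.05     0.95    -0.15]
  [  -0.05    -0.45     0.70]
Cofactors of I−A, C_ij = (−1)^(i+j)·(minor ij) (rows/columns in the sector order above):
  C_11 = (0.95)(0.70) − (-0.15)(-0.45) = 0.5975
  C_12 = −[(-0.05)(0.70) − (-0.15)(-0.05)] = 0.0425
  C_13 = (-0.05)(-0.45) − (0.95)(-0.05) = 0.0700
  C_21 = −[(-0.35)(0.70) − (-0.05)(-0.45)] = 0.2675
  C_22 = (0.55)(0.70) − (-0.05)(-0.05) = 0.3825
  C_23 = −[(0.55)(-0.45) − (-0.35)(-0.05)] = 0.2650
  C_31 = (-0.35)(-0.15) − (-0.05)(0.95) = 0.1000
  C_32 = −[(0.55)(-0.15) − (-0.05)(-0.05)] = 0.0850
  C_33 = (0.55)(0.95) − (-0.35)(-0.05) = 0.5050
det(I−A) = Σ_j (I−A)_1j·C_1j = (0.55)(0.5975) + (-0.35)(0.0425) + (-0.05)(0.0700) = 0.31025
adj(I−A) = Cᵀ =
  [ 0.5975   0.2675   0.1000]
  [ 0.0425   0.3825   0.0850]
  [ 0.0700   0.2650   0.5050]
(I − A)⁻¹ = adj(I−A) / det(I−A) ≈
  [   1.9259     0.8622     0.3223]
  [   0.1370     1.2329     0.2740]
  [   0.2256     0.8541     1.6277]
x = (I − A)⁻¹ d = adj(I−A)·d / det(I−A), with det(I−A) = 0.31025:
  x_1 = (0.5975·1000 + 0.2675·275 + 0.1000·525) / 0.31025 = 723.5625 / 0.31025 ≈ 2332.19
  x_2 = (0.0425·1000 + 0.3825·275 + 0.0850·525) / 0.31025 = 192.3125 / 0.31025 ≈ 619.86
  x_3 = (0.0700·1000 + 0.2650·275 + 0.5050·525) / 0.31025 = 408.00 / 0.31025 ≈ 1315.07

x_1 = 2332.19, x_2 = 619.86, x_3 = 1315.07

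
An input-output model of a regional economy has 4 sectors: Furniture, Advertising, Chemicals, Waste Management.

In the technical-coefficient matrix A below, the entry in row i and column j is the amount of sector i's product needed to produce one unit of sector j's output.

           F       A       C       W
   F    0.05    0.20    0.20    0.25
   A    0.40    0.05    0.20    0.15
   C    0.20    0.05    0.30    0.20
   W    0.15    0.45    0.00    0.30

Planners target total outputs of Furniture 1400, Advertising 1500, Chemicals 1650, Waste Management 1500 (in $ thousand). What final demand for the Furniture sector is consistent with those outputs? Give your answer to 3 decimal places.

I − A =
  [   0.95    -0.20    -0.20    -0.25]
  [  -0.40     0.95    -0.20    -0.15]
  [  -0.20    -0.05     0.70    -0.20]
  [  -0.15    -0.45     0.00     0.70]
d = (I − A) x:
  d_F = (+0.95)·1400 + (-0.20)·1500 + (-0.20)·1650 + (-0.25)·1500 = 325.000
  d_A = (-0.40)·1400 + (+0.95)·1500 + (-0.20)·1650 + (-0.15)·1500 = 310.000
  d_C = (-0.20)·1400 + (-0.05)·1500 + (+0.70)·1650 + (-0.20)·1500 = 500.000
  d_W = (-0.15)·1400 + (-0.45)·1500 + (+0.00)·1650 + (+0.70)·1500 = 165.000

d_F = 325.000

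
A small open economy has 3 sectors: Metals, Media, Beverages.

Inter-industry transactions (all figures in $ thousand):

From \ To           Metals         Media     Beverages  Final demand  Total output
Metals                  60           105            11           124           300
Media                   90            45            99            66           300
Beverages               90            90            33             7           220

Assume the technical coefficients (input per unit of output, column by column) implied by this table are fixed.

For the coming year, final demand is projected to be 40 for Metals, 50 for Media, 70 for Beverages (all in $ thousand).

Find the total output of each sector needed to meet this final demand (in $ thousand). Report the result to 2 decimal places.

x_1 = 167.98, x_2 = 237.47, x_3 = 225.45

Technical coefficients a_ij = z_ij / X_j:
  a_11 = 60/300 = 0.20, a_21 = 90/300 = 0.30, a_31 = 90/300 = 0.30
  a_12 = 105/300 = 0.35, a_22 = 45/300 = 0.15, a_32 = 90/300 = 0.30
  a_13 = 11/220 = 0.05, a_23 = 99/220 = 0.45, a_33 = 33/220 = 0.15
I − A =
  [   0.80    -0.35    -0.05]
  [  -0.30     0.85    -0.45]
  [  -0.30    -0.30     0.85]
Cofactors of I−A, C_ij = (−1)^(i+j)·(minor ij) (rows/columns in the sector order above):
  C_11 = (0.85)(0.85) − (-0.45)(-0.30) = 0.5875
  C_12 = −[(-0.30)(0.85) − (-0.45)(-0.30)] = 0.3900
  C_13 = (-0.30)(-0.30) − (0.85)(-0.30) = 0.3450
  C_21 = −[(-0.35)(0.85) − (-0.05)(-0.30)] = 0.3125
  C_22 = (0.80)(0.85) − (-0.05)(-0.30) = 0.6650
  C_23 = −[(0.80)(-0.30) − (-0.35)(-0.30)] = 0.3450
  C_31 = (-0.35)(-0.45) − (-0.05)(0.85) = 0.2000
  C_32 = −[(0.80)(-0.45) − (-0.05)(-0.30)] = 0.3750
  C_33 = (0.80)(0.85) − (-0.35)(-0.30) = 0.5750
det(I−A) = Σ_j (I−A)_1j·C_1j = (0.80)(0.5875) + (-0.35)(0.3900) + (-0.05)(0.3450) = 0.31625
adj(I−A) = Cᵀ =
  [ 0.5875   0.3125   0.2000]
  [ 0.3900   0.6650   0.3750]
  [ 0.3450   0.3450   0.5750]
(I − A)⁻¹ = adj(I−A) / det(I−A) ≈
  [   1.8577     0.9881     0.6324]
  [   1.2332     2.1028     1.1858]
  [   1.0909     1.0909     1.8182]
x = (I − A)⁻¹ d = adj(I−A)·d / det(I−A), with det(I−A) = 0.31625:
  x_1 = (0.5875·40 + 0.3125·50 + 0.2000·70) / 0.31625 = 53.125 / 0.31625 ≈ 167.98
  x_2 = (0.3900·40 + 0.6650·50 + 0.3750·70) / 0.31625 = 75.10 / 0.31625 ≈ 237.47
  x_3 = (0.3450·40 + 0.3450·50 + 0.5750·70) / 0.31625 = 71.30 / 0.31625 ≈ 225.45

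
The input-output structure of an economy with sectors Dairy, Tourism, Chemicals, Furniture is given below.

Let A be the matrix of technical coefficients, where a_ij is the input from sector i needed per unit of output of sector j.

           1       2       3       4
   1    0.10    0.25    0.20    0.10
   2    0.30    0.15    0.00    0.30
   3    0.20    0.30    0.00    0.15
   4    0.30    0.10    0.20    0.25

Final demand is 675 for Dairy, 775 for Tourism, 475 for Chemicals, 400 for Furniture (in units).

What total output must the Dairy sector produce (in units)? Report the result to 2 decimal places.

I − A =
  [   0.90    -0.25    -0.20    -0.10]
  [  -0.30     0.85     0.00    -0.30]
  [  -0.20    -0.30     1.00    -0.15]
  [  -0.30    -0.10    -0.20     0.75]
Compute the cofactors C_ij = (−1)^(i+j)·(3×3 minor ij) of I−A; the adjugate is their transpose:
adj(I−A) = Cᵀ =
  [ 0.56400   0.24400   0.15350   0.20350]
  [ 0.31800   0.57500   0.12300   0.29700]
  [ 0.25875   0.25775   0.43950   0.22550]
  [ 0.33700   0.24300   0.19500   0.63800]
det(I−A) = Σ_j (I−A)_1j·C_1j = (0.90)(0.56400) + (-0.25)(0.31800) + (-0.20)(0.25875) + (-0.10)(0.33700) = 0.34265
(I − A)⁻¹ = adj(I−A) / det(I−A) ≈
  [   1.6460     0.7121     0.4480     0.5939]
  [   0.9281     1.6781     0.3590     0.8668]
  [   0.7551     0.7522     1.2826     0.6581]
  [   0.9835     0.7092     0.5691     1.8620]
x = (I − A)⁻¹ d = adj(I−A)·d / det(I−A), with det(I−A) = 0.34265:
  x_1 = (0.56400·675 + 0.24400·775 + 0.15350·475 + 0.20350·400) / 0.34265 = 724.1125 / 0.34265 ≈ 2113.27
  x_2 = (0.31800·675 + 0.57500·775 + 0.12300·475 + 0.29700·400) / 0.34265 = 837.50 / 0.34265 ≈ 2444.19
  x_3 = (0.25875·675 + 0.25775·775 + 0.43950·475 + 0.22550·400) / 0.34265 = 673.375 / 0.34265 ≈ 1965.20
  x_4 = (0.33700·675 + 0.24300·775 + 0.19500·475 + 0.63800·400) / 0.34265 = 763.625 / 0.34265 ≈ 2228.59

x_1 = 2113.27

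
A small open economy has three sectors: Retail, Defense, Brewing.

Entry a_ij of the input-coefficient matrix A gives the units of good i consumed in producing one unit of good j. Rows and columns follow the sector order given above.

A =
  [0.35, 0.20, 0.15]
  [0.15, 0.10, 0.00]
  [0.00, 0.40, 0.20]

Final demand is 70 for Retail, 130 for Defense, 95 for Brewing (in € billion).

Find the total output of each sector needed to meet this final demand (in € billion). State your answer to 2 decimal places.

I − A =
  [   0.65    -0.20    -0.15]
  [  -0.15     0.90     0.00]
  [   0.00    -0.40     0.80]
Cofactors of I−A, C_ij = (−1)^(i+j)·(minor ij) (rows/columns in the sector order above):
  C_11 = (0.90)(0.80) − (0.00)(-0.40) = 0.7200
  C_12 = −[(-0.15)(0.80) − (0.00)(0.00)] = 0.1200
  C_13 = (-0.15)(-0.40) − (0.90)(0.00) = 0.0600
  C_21 = −[(-0.20)(0.80) − (-0.15)(-0.40)] = 0.2200
  C_22 = (0.65)(0.80) − (-0.15)(0.00) = 0.5200
  C_23 = −[(0.65)(-0.40) − (-0.20)(0.00)] = 0.2600
  C_31 = (-0.20)(0.00) − (-0.15)(0.90) = 0.1350
  C_32 = −[(0.65)(0.00) − (-0.15)(-0.15)] = 0.0225
  C_33 = (0.65)(0.90) − (-0.20)(-0.15) = 0.5550
det(I−A) = Σ_j (I−A)_1j·C_1j = (0.65)(0.7200) + (-0.20)(0.1200) + (-0.15)(0.0600) = 0.4350
adj(I−A) = Cᵀ =
  [ 0.7200   0.2200   0.1350]
  [ 0.1200   0.5200   0.0225]
  [ 0.0600   0.2600   0.5550]
(I − A)⁻¹ = adj(I−A) / det(I−A) ≈
  [   1.6552     0.5057     0.3103]
  [   0.2759     1.1954     0.0517]
  [   0.1379     0.5977     1.2759]
x = (I − A)⁻¹ d = adj(I−A)·d / det(I−A), with det(I−A) = 0.4350:
  x_R = (0.7200·70 + 0.2200·130 + 0.1350·95) / 0.4350 = 91.825 / 0.4350 ≈ 211.09
  x_D = (0.1200·70 + 0.5200·130 + 0.0225·95) / 0.4350 = 78.1375 / 0.4350 ≈ 179.63
  x_B = (0.0600·70 + 0.2600·130 + 0.5550·95) / 0.4350 = 90.725 / 0.4350 ≈ 208.56

x_R = 211.09, x_D = 179.63, x_B = 208.56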